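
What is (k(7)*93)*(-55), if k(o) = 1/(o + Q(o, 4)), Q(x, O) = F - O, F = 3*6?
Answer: -1705/7 ≈ -243.57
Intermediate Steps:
F = 18
Q(x, O) = 18 - O
k(o) = 1/(14 + o) (k(o) = 1/(o + (18 - 1*4)) = 1/(o + (18 - 4)) = 1/(o + 14) = 1/(14 + o))
(k(7)*93)*(-55) = (93/(14 + 7))*(-55) = (93/21)*(-55) = ((1/21)*93)*(-55) = (31/7)*(-55) = -1705/7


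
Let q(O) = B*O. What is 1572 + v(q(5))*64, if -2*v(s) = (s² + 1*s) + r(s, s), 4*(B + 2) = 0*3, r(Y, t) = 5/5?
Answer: -1340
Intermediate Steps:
r(Y, t) = 1 (r(Y, t) = 5*(⅕) = 1)
B = -2 (B = -2 + (0*3)/4 = -2 + (¼)*0 = -2 + 0 = -2)
q(O) = -2*O
v(s) = -½ - s/2 - s²/2 (v(s) = -((s² + 1*s) + 1)/2 = -((s² + s) + 1)/2 = -((s + s²) + 1)/2 = -(1 + s + s²)/2 = -½ - s/2 - s²/2)
1572 + v(q(5))*64 = 1572 + (-½ - (-1)*5 - (-2*5)²/2)*64 = 1572 + (-½ - ½*(-10) - ½*(-10)²)*64 = 1572 + (-½ + 5 - ½*100)*64 = 1572 + (-½ + 5 - 50)*64 = 1572 - 91/2*64 = 1572 - 2912 = -1340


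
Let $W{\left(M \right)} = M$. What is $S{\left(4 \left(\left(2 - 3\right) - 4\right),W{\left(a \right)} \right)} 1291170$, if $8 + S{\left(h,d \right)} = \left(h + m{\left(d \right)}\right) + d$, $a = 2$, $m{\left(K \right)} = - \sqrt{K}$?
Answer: $-33570420 - 1291170 \sqrt{2} \approx -3.5396 \cdot 10^{7}$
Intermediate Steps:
$S{\left(h,d \right)} = -8 + d + h - \sqrt{d}$ ($S{\left(h,d \right)} = -8 - \left(\sqrt{d} - d - h\right) = -8 + \left(d + h - \sqrt{d}\right) = -8 + d + h - \sqrt{d}$)
$S{\left(4 \left(\left(2 - 3\right) - 4\right),W{\left(a \right)} \right)} 1291170 = \left(-8 + 2 + 4 \left(\left(2 - 3\right) - 4\right) - \sqrt{2}\right) 1291170 = \left(-8 + 2 + 4 \left(-1 - 4\right) - \sqrt{2}\right) 1291170 = \left(-8 + 2 + 4 \left(-5\right) - \sqrt{2}\right) 1291170 = \left(-8 + 2 - 20 - \sqrt{2}\right) 1291170 = \left(-26 - \sqrt{2}\right) 1291170 = -33570420 - 1291170 \sqrt{2}$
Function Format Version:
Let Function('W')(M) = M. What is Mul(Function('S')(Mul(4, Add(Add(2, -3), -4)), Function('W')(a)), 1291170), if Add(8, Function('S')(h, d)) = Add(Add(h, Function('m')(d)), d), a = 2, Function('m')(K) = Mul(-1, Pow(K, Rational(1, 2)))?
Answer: Add(-33570420, Mul(-1291170, Pow(2, Rational(1, 2)))) ≈ -3.5396e+7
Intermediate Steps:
Function('S')(h, d) = Add(-8, d, h, Mul(-1, Pow(d, Rational(1, 2)))) (Function('S')(h, d) = Add(-8, Add(Add(h, Mul(-1, Pow(d, Rational(1, 2)))), d)) = Add(-8, Add(d, h, Mul(-1, Pow(d, Rational(1, 2))))) = Add(-8, d, h, Mul(-1, Pow(d, Rational(1, 2)))))
Mul(Function('S')(Mul(4, Add(Add(2, -3), -4)), Function('W')(a)), 1291170) = Mul(Add(-8, 2, Mul(4, Add(Add(2, -3), -4)), Mul(-1, Pow(2, Rational(1, 2)))), 1291170) = Mul(Add(-8, 2, Mul(4, Add(-1, -4)), Mul(-1, Pow(2, Rational(1, 2)))), 1291170) = Mul(Add(-8, 2, Mul(4, -5), Mul(-1, Pow(2, Rational(1, 2)))), 1291170) = Mul(Add(-8, 2, -20, Mul(-1, Pow(2, Rational(1, 2)))), 1291170) = Mul(Add(-26, Mul(-1, Pow(2, Rational(1, 2)))), 1291170) = Add(-33570420, Mul(-1291170, Pow(2, Rational(1, 2))))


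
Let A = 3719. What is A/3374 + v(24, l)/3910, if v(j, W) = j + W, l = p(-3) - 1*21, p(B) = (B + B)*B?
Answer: 3653036/3298085 ≈ 1.1076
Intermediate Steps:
p(B) = 2*B² (p(B) = (2*B)*B = 2*B²)
l = -3 (l = 2*(-3)² - 1*21 = 2*9 - 21 = 18 - 21 = -3)
v(j, W) = W + j
A/3374 + v(24, l)/3910 = 3719/3374 + (-3 + 24)/3910 = 3719*(1/3374) + 21*(1/3910) = 3719/3374 + 21/3910 = 3653036/3298085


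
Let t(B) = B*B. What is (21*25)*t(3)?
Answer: 4725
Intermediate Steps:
t(B) = B²
(21*25)*t(3) = (21*25)*3² = 525*9 = 4725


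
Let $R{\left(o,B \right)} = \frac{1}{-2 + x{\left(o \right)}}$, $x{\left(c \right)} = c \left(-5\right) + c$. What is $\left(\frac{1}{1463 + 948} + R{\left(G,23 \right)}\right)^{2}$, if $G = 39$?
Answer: $\frac{5076009}{145113759844} \approx 3.4979 \cdot 10^{-5}$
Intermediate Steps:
$x{\left(c \right)} = - 4 c$ ($x{\left(c \right)} = - 5 c + c = - 4 c$)
$R{\left(o,B \right)} = \frac{1}{-2 - 4 o}$
$\left(\frac{1}{1463 + 948} + R{\left(G,23 \right)}\right)^{2} = \left(\frac{1}{1463 + 948} - \frac{1}{2 + 4 \cdot 39}\right)^{2} = \left(\frac{1}{2411} - \frac{1}{2 + 156}\right)^{2} = \left(\frac{1}{2411} - \frac{1}{158}\right)^{2} = \left(- \frac{2253}{380938}\right)^{2} = \frac{5076009}{145113759844}$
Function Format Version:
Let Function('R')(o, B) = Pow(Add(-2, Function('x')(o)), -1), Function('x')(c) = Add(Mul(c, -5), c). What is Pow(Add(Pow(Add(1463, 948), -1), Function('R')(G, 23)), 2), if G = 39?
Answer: Rational(5076009, 145113759844) ≈ 3.4979e-5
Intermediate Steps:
Function('x')(c) = Mul(-4, c) (Function('x')(c) = Add(Mul(-5, c), c) = Mul(-4, c))
Function('R')(o, B) = Pow(Add(-2, Mul(-4, o)), -1)
Pow(Add(Pow(Add(1463, 948), -1), Function('R')(G, 23)), 2) = Pow(Add(Pow(Add(1463, 948), -1), Mul(-1, Pow(Add(2, Mul(4, 39)), -1))), 2) = Pow(Add(Pow(2411, -1), Mul(-1, Pow(Add(2, 156), -1))), 2) = Pow(Add(Rational(1, 2411), Mul(-1, Pow(158, -1))), 2) = Pow(Add(Rational(1, 2411), Mul(-1, Rational(1, 158))), 2) = Pow(Add(Rational(1, 2411), Rational(-1, 158)), 2) = Pow(Rational(-2253, 380938), 2) = Rational(5076009, 145113759844)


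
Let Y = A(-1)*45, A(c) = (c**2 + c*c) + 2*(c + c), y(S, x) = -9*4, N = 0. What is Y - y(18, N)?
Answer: -54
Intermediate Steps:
y(S, x) = -36
A(c) = 2*c**2 + 4*c (A(c) = (c**2 + c**2) + 2*(2*c) = 2*c**2 + 4*c)
Y = -90 (Y = (2*(-1)*(2 - 1))*45 = (2*(-1)*1)*45 = -2*45 = -90)
Y - y(18, N) = -90 - 1*(-36) = -90 + 36 = -54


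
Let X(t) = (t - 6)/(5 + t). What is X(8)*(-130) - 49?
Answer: -69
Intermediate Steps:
X(t) = (-6 + t)/(5 + t)
X(8)*(-130) - 49 = ((-6 + 8)/(5 + 8))*(-130) - 49 = (2/13)*(-130) - 49 = -20 - 49 = -69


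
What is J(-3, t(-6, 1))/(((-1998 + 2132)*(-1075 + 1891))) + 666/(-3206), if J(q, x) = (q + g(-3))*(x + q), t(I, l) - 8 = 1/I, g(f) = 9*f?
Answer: -36643987/175278432 ≈ -0.20906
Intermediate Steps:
t(I, l) = 8 + 1/I
J(q, x) = (-27 + q)*(q + x) (J(q, x) = (q + 9*(-3))*(x + q) = (q - 27)*(q + x) = (-27 + q)*(q + x))
J(-3, t(-6, 1))/(((-1998 + 2132)*(-1075 + 1891))) + 666/(-3206) = ((-3)**2 - 27*(-3) - 27*(8 + 1/(-6)) - 3*(8 + 1/(-6)))/(((-1998 + 2132)*(-1075 + 1891))) + 666/(-3206) = (9 + 81 - 27*(8 - 1/6) - 3*(8 - 1/6))/((134*816)) + 666*(-1/3206) = (9 + 81 - 27*47/6 - 3*47/6)/109344 - 333/1603 = (9 + 81 - 423/2 - 47/2)*(1/109344) - 333/1603 = -145*1/109344 - 333/1603 = -145/109344 - 333/1603 = -36643987/175278432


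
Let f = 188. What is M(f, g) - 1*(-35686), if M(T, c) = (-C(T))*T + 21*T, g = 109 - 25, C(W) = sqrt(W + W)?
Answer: 39634 - 376*sqrt(94) ≈ 35989.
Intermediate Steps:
C(W) = sqrt(2)*sqrt(W) (C(W) = sqrt(2*W) = sqrt(2)*sqrt(W))
g = 84
M(T, c) = 21*T - sqrt(2)*T**(3/2) (M(T, c) = (-sqrt(2)*sqrt(T))*T + 21*T = -sqrt(2)*T**(3/2) + 21*T = 21*T - sqrt(2)*T**(3/2))
M(f, g) - 1*(-35686) = (21*188 - sqrt(2)*188**(3/2)) - 1*(-35686) = (3948 - sqrt(2)*376*sqrt(47)) + 35686 = (3948 - 376*sqrt(94)) + 35686 = 39634 - 376*sqrt(94)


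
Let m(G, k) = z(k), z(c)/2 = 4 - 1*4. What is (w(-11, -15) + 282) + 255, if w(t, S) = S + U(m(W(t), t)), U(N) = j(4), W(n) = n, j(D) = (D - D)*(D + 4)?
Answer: 522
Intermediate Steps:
z(c) = 0 (z(c) = 2*(4 - 1*4) = 2*(4 - 4) = 2*0 = 0)
j(D) = 0 (j(D) = 0*(4 + D) = 0)
m(G, k) = 0
U(N) = 0
w(t, S) = S (w(t, S) = S + 0 = S)
(w(-11, -15) + 282) + 255 = (-15 + 282) + 255 = 267 + 255 = 522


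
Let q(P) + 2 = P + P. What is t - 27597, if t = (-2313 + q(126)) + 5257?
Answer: -24403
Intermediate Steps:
q(P) = -2 + 2*P (q(P) = -2 + (P + P) = -2 + 2*P)
t = 3194 (t = (-2313 + (-2 + 2*126)) + 5257 = (-2313 + (-2 + 252)) + 5257 = (-2313 + 250) + 5257 = -2063 + 5257 = 3194)
t - 27597 = 3194 - 27597 = -24403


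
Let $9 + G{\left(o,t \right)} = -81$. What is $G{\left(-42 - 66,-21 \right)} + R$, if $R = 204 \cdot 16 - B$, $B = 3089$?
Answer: $85$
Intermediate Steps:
$G{\left(o,t \right)} = -90$ ($G{\left(o,t \right)} = -9 - 81 = -90$)
$R = 175$ ($R = 204 \cdot 16 - 3089 = 3264 - 3089 = 175$)
$G{\left(-42 - 66,-21 \right)} + R = -90 + 175 = 85$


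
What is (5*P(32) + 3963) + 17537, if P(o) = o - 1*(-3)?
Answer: 21675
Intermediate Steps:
P(o) = 3 + o (P(o) = o + 3 = 3 + o)
(5*P(32) + 3963) + 17537 = (5*(3 + 32) + 3963) + 17537 = (5*35 + 3963) + 17537 = (175 + 3963) + 17537 = 4138 + 17537 = 21675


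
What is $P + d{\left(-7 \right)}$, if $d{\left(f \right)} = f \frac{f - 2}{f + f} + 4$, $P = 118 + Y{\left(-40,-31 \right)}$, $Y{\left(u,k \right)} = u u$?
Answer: $\frac{3435}{2} \approx 1717.5$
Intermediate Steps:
$Y{\left(u,k \right)} = u^{2}$
$P = 1718$ ($P = 118 + \left(-40\right)^{2} = 118 + 1600 = 1718$)
$d{\left(f \right)} = 3 + \frac{f}{2}$ ($d{\left(f \right)} = f \frac{-2 + f}{2 f} + 4 = \left(-1 + \frac{f}{2}\right) + 4 = 3 + \frac{f}{2}$)
$P + d{\left(-7 \right)} = 1718 + \left(3 + \frac{1}{2} \left(-7\right)\right) = 1718 + \left(3 - \frac{7}{2}\right) = 1718 - \frac{1}{2} = \frac{3435}{2}$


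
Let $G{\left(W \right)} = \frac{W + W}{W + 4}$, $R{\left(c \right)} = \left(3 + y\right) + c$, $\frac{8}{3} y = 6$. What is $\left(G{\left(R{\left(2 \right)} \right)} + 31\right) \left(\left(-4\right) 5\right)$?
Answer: $- \frac{5812}{9} \approx -645.78$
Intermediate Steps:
$y = \frac{9}{4}$ ($y = \frac{3}{8} \cdot 6 = \frac{9}{4} \approx 2.25$)
$R{\left(c \right)} = \frac{21}{4} + c$ ($R{\left(c \right)} = \left(3 + \frac{9}{4}\right) + c = \frac{21}{4} + c$)
$G{\left(W \right)} = \frac{2 W}{4 + W}$
$\left(G{\left(R{\left(2 \right)} \right)} + 31\right) \left(\left(-4\right) 5\right) = \left(\frac{2 \left(\frac{21}{4} + 2\right)}{4 + \left(\frac{21}{4} + 2\right)} + 31\right) \left(\left(-4\right) 5\right) = \left(2 \cdot \frac{29}{4} \frac{1}{4 + \frac{29}{4}} + 31\right) \left(-20\right) = \left(2 \cdot \frac{29}{4} \frac{1}{\frac{45}{4}} + 31\right) \left(-20\right) = \left(2 \cdot \frac{29}{4} \cdot \frac{4}{45} + 31\right) \left(-20\right) = \left(\frac{58}{45} + 31\right) \left(-20\right) = \frac{1453}{45} \left(-20\right) = - \frac{5812}{9}$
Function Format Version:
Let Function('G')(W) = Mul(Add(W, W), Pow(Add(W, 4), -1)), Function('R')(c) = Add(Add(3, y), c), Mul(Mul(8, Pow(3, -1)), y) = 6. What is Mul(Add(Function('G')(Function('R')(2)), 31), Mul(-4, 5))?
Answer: Rational(-5812, 9) ≈ -645.78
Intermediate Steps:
y = Rational(9, 4) (y = Mul(Rational(3, 8), 6) = Rational(9, 4) ≈ 2.2500)
Function('R')(c) = Add(Rational(21, 4), c) (Function('R')(c) = Add(Add(3, Rational(9, 4)), c) = Add(Rational(21, 4), c))
Function('G')(W) = Mul(2, W, Pow(Add(4, W), -1)) (Function('G')(W) = Mul(Mul(2, W), Pow(Add(4, W), -1)) = Mul(2, W, Pow(Add(4, W), -1)))
Mul(Add(Function('G')(Function('R')(2)), 31), Mul(-4, 5)) = Mul(Add(Mul(2, Add(Rational(21, 4), 2), Pow(Add(4, Add(Rational(21, 4), 2)), -1)), 31), Mul(-4, 5)) = Mul(Add(Mul(2, Rational(29, 4), Pow(Add(4, Rational(29, 4)), -1)), 31), -20) = Mul(Add(Mul(2, Rational(29, 4), Pow(Rational(45, 4), -1)), 31), -20) = Mul(Add(Mul(2, Rational(29, 4), Rational(4, 45)), 31), -20) = Mul(Add(Rational(58, 45), 31), -20) = Mul(Rational(1453, 45), -20) = Rational(-5812, 9)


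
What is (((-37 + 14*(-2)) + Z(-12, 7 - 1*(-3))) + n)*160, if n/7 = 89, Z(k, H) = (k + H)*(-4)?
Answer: 90560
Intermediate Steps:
Z(k, H) = -4*H - 4*k (Z(k, H) = (H + k)*(-4) = -4*H - 4*k)
n = 623 (n = 7*89 = 623)
(((-37 + 14*(-2)) + Z(-12, 7 - 1*(-3))) + n)*160 = (((-37 + 14*(-2)) + (-4*(7 - 1*(-3)) - 4*(-12))) + 623)*160 = (((-37 - 28) + (-4*(7 + 3) + 48)) + 623)*160 = ((-65 + (-4*10 + 48)) + 623)*160 = ((-65 + (-40 + 48)) + 623)*160 = ((-65 + 8) + 623)*160 = (-57 + 623)*160 = 566*160 = 90560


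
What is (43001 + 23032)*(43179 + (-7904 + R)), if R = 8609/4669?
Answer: 16306050816/7 ≈ 2.3294e+9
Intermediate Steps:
R = 8609/4669 (R = 8609*(1/4669) = 8609/4669 ≈ 1.8439)
(43001 + 23032)*(43179 + (-7904 + R)) = (43001 + 23032)*(43179 + (-7904 + 8609/4669)) = 66033*(43179 - 36895167/4669) = 66033*(164707584/4669) = 16306050816/7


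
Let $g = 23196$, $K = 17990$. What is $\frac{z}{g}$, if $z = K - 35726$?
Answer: $- \frac{1478}{1933} \approx -0.76461$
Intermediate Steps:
$z = -17736$ ($z = 17990 - 35726 = -17736$)
$\frac{z}{g} = - \frac{17736}{23196} = \left(-17736\right) \frac{1}{23196} = - \frac{1478}{1933}$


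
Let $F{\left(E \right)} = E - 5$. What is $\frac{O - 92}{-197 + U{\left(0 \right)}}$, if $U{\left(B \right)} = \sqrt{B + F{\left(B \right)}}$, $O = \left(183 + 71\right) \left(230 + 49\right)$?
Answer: $- \frac{6971239}{19407} - \frac{35387 i \sqrt{5}}{19407} \approx -359.21 - 4.0773 i$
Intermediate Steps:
$F{\left(E \right)} = -5 + E$
$O = 70866$ ($O = 254 \cdot 279 = 70866$)
$U{\left(B \right)} = \sqrt{-5 + 2 B}$ ($U{\left(B \right)} = \sqrt{B + \left(-5 + B\right)} = \sqrt{-5 + 2 B}$)
$\frac{O - 92}{-197 + U{\left(0 \right)}} = \frac{70866 - 92}{-197 + \sqrt{-5 + 2 \cdot 0}} = \frac{70774}{-197 + \sqrt{-5 + 0}} = \frac{70774}{-197 + \sqrt{-5}} = \frac{70774}{-197 + i \sqrt{5}}$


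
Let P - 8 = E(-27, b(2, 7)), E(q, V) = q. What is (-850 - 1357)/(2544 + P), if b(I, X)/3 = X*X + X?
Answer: -2207/2525 ≈ -0.87406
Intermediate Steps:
b(I, X) = 3*X + 3*X² (b(I, X) = 3*(X*X + X) = 3*(X² + X) = 3*(X + X²) = 3*X + 3*X²)
P = -19 (P = 8 - 27 = -19)
(-850 - 1357)/(2544 + P) = (-850 - 1357)/(2544 - 19) = -2207/2525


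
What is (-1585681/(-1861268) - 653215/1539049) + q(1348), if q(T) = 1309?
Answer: 3750963326839537/2864582654132 ≈ 1309.4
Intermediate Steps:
(-1585681/(-1861268) - 653215/1539049) + q(1348) = (-1585681/(-1861268) - 653215/1539049) + 1309 = (-1585681*(-1/1861268) - 653215*1/1539049) + 1309 = (1585681/1861268 - 653215/1539049) + 1309 = 1224632580749/2864582654132 + 1309 = 3750963326839537/2864582654132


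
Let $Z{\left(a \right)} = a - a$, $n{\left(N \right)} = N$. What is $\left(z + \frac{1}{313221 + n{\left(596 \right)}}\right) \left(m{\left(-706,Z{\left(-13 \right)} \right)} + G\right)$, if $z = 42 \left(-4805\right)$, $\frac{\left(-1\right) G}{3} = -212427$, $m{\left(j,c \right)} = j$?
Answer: $- \frac{40315191537126175}{313817} \approx -1.2847 \cdot 10^{11}$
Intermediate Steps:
$Z{\left(a \right)} = 0$
$G = 637281$ ($G = \left(-3\right) \left(-212427\right) = 637281$)
$z = -201810$
$\left(z + \frac{1}{313221 + n{\left(596 \right)}}\right) \left(m{\left(-706,Z{\left(-13 \right)} \right)} + G\right) = \left(-201810 + \frac{1}{313221 + 596}\right) \left(-706 + 637281\right) = \left(-201810 + \frac{1}{313817}\right) 636575 = \left(- \frac{63331408769}{313817}\right) 636575 = - \frac{40315191537126175}{313817}$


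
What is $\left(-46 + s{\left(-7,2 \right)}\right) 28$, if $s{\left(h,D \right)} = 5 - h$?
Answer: $-952$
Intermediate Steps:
$\left(-46 + s{\left(-7,2 \right)}\right) 28 = \left(-46 + \left(5 - -7\right)\right) 28 = \left(-46 + \left(5 + 7\right)\right) 28 = \left(-46 + 12\right) 28 = \left(-34\right) 28 = -952$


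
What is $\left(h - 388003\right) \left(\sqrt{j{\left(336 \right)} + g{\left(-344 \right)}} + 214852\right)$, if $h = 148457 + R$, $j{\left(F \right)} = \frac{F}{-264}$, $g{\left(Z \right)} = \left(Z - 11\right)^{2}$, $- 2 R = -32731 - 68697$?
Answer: $-40570932864 - \frac{566496 \sqrt{1694319}}{11} \approx -4.0638 \cdot 10^{10}$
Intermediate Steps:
$R = 50714$ ($R = - \frac{-32731 - 68697}{2} = \left(- \frac{1}{2}\right) \left(-101428\right) = 50714$)
$g{\left(Z \right)} = \left(-11 + Z\right)^{2}$
$j{\left(F \right)} = - \frac{F}{264}$ ($j{\left(F \right)} = F \left(- \frac{1}{264}\right) = - \frac{F}{264}$)
$h = 199171$ ($h = 148457 + 50714 = 199171$)
$\left(h - 388003\right) \left(\sqrt{j{\left(336 \right)} + g{\left(-344 \right)}} + 214852\right) = \left(199171 - 388003\right) \left(\sqrt{\left(- \frac{1}{264}\right) 336 + \left(-11 - 344\right)^{2}} + 214852\right) = - 188832 \left(\sqrt{- \frac{14}{11} + \left(-355\right)^{2}} + 214852\right) = - 188832 \left(\sqrt{- \frac{14}{11} + 126025} + 214852\right) = - 188832 \left(\sqrt{\frac{1386261}{11}} + 214852\right) = - 188832 \left(\frac{3 \sqrt{1694319}}{11} + 214852\right) = - 188832 \left(214852 + \frac{3 \sqrt{1694319}}{11}\right) = -40570932864 - \frac{566496 \sqrt{1694319}}{11}$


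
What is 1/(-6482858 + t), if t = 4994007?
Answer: -1/1488851 ≈ -6.7166e-7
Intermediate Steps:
1/(-6482858 + t) = 1/(-6482858 + 4994007) = 1/(-1488851) = -1/1488851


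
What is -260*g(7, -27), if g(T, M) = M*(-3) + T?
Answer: -22880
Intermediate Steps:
g(T, M) = T - 3*M (g(T, M) = -3*M + T = T - 3*M)
-260*g(7, -27) = -260*(7 - 3*(-27)) = -260*(7 + 81) = -260*88 = -22880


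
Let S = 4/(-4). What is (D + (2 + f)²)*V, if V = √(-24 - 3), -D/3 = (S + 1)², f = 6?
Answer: 192*I*√3 ≈ 332.55*I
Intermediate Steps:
S = -1 (S = 4*(-¼) = -1)
D = 0 (D = -3*(-1 + 1)² = -3*0² = -3*0 = 0)
V = 3*I*√3 (V = √(-27) = 3*I*√3 ≈ 5.1962*I)
(D + (2 + f)²)*V = (0 + (2 + 6)²)*(3*I*√3) = (0 + 8²)*(3*I*√3) = (0 + 64)*(3*I*√3) = 64*(3*I*√3) = 192*I*√3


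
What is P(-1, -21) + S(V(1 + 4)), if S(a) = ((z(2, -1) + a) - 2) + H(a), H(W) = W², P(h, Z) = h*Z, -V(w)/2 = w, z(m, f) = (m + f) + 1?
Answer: 111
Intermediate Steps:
z(m, f) = 1 + f + m (z(m, f) = (f + m) + 1 = 1 + f + m)
V(w) = -2*w
P(h, Z) = Z*h
S(a) = a + a² (S(a) = (((1 - 1 + 2) + a) - 2) + a² = ((2 + a) - 2) + a² = a + a²)
P(-1, -21) + S(V(1 + 4)) = -21*(-1) + (-2*(1 + 4))*(1 - 2*(1 + 4)) = 21 + (-2*5)*(1 - 2*5) = 21 - 10*(1 - 10) = 21 - 10*(-9) = 21 + 90 = 111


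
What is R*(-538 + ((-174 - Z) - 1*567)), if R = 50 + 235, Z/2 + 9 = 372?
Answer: -571425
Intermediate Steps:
Z = 726 (Z = -18 + 2*372 = -18 + 744 = 726)
R = 285
R*(-538 + ((-174 - Z) - 1*567)) = 285*(-538 + ((-174 - 1*726) - 1*567)) = 285*(-538 + ((-174 - 726) - 567)) = 285*(-538 + (-900 - 567)) = 285*(-538 - 1467) = 285*(-2005) = -571425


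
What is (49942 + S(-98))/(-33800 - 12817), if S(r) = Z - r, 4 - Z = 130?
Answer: -16638/15539 ≈ -1.0707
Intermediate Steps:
Z = -126 (Z = 4 - 1*130 = 4 - 130 = -126)
S(r) = -126 - r
(49942 + S(-98))/(-33800 - 12817) = (49942 + (-126 - 1*(-98)))/(-33800 - 12817) = (49942 + (-126 + 98))/(-46617) = (49942 - 28)*(-1/46617) = 49914*(-1/46617) = -16638/15539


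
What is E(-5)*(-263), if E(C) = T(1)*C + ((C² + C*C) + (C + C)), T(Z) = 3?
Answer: -6575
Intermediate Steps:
E(C) = 2*C² + 5*C (E(C) = 3*C + ((C² + C*C) + (C + C)) = 3*C + ((C² + C²) + 2*C) = 3*C + (2*C² + 2*C) = 3*C + (2*C + 2*C²) = 2*C² + 5*C)
E(-5)*(-263) = -5*(5 + 2*(-5))*(-263) = -5*(5 - 10)*(-263) = -5*(-5)*(-263) = 25*(-263) = -6575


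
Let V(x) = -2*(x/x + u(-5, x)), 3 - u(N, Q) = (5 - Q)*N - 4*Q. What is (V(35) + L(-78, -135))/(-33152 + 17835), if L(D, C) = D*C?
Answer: -10542/15317 ≈ -0.68826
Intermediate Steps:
L(D, C) = C*D
u(N, Q) = 3 + 4*Q - N*(5 - Q) (u(N, Q) = 3 - ((5 - Q)*N - 4*Q) = 3 - (N*(5 - Q) - 4*Q) = 3 - (-4*Q + N*(5 - Q)) = 3 + (4*Q - N*(5 - Q)) = 3 + 4*Q - N*(5 - Q))
V(x) = -58 + 2*x (V(x) = -2*(x/x + (3 - 5*(-5) + 4*x - 5*x)) = -2*(1 + (3 + 25 + 4*x - 5*x)) = -2*(1 + (28 - x)) = -2*(29 - x) = -58 + 2*x)
(V(35) + L(-78, -135))/(-33152 + 17835) = ((-58 + 2*35) - 135*(-78))/(-33152 + 17835) = ((-58 + 70) + 10530)/(-15317) = (12 + 10530)*(-1/15317) = 10542*(-1/15317) = -10542/15317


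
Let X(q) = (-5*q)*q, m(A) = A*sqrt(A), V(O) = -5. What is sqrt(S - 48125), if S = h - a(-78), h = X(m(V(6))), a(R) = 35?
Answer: I*sqrt(47535) ≈ 218.03*I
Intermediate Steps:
m(A) = A**(3/2)
X(q) = -5*q**2
h = 625 (h = -5*((-5)**(3/2))**2 = -5*(-5*I*sqrt(5))**2 = -5*(-125) = 625)
S = 590 (S = 625 - 1*35 = 625 - 35 = 590)
sqrt(S - 48125) = sqrt(590 - 48125) = sqrt(-47535) = I*sqrt(47535)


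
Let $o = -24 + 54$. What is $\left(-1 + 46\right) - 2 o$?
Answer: $-15$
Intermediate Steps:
$o = 30$
$\left(-1 + 46\right) - 2 o = \left(-1 + 46\right) - 60 = 45 - 60 = -15$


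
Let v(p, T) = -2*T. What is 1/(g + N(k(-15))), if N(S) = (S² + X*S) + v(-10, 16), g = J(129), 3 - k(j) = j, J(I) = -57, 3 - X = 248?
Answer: -1/4175 ≈ -0.00023952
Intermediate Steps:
X = -245 (X = 3 - 1*248 = 3 - 248 = -245)
k(j) = 3 - j
g = -57
N(S) = -32 + S² - 245*S (N(S) = (S² - 245*S) - 2*16 = (S² - 245*S) - 32 = -32 + S² - 245*S)
1/(g + N(k(-15))) = 1/(-57 + (-32 + (3 - 1*(-15))² - 245*(3 - 1*(-15)))) = 1/(-57 + (-32 + (3 + 15)² - 245*(3 + 15))) = 1/(-57 + (-32 + 18² - 245*18)) = 1/(-57 + (-32 + 324 - 4410)) = 1/(-57 - 4118) = 1/(-4175) = -1/4175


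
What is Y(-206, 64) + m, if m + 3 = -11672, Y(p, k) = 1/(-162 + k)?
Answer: -1144151/98 ≈ -11675.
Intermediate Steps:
m = -11675 (m = -3 - 11672 = -11675)
Y(-206, 64) + m = 1/(-162 + 64) - 11675 = 1/(-98) - 11675 = -1/98 - 11675 = -1144151/98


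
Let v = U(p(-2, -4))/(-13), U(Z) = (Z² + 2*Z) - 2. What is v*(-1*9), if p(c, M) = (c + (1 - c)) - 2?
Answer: -27/13 ≈ -2.0769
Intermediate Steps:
p(c, M) = -1 (p(c, M) = 1 - 2 = -1)
U(Z) = -2 + Z² + 2*Z
v = 3/13 (v = (-2 + (-1)² + 2*(-1))/(-13) = (-2 + 1 - 2)*(-1/13) = -3*(-1/13) = 3/13 ≈ 0.23077)
v*(-1*9) = 3*(-1*9)/13 = (3/13)*(-9) = -27/13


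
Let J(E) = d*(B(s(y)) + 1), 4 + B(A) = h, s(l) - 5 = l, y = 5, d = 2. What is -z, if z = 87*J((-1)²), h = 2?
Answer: 174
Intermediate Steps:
s(l) = 5 + l
B(A) = -2 (B(A) = -4 + 2 = -2)
J(E) = -2 (J(E) = 2*(-2 + 1) = 2*(-1) = -2)
z = -174 (z = 87*(-2) = -174)
-z = -1*(-174) = 174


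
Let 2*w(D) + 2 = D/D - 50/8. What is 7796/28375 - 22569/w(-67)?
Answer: 5123389084/822875 ≈ 6226.2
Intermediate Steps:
w(D) = -29/8 (w(D) = -1 + (D/D - 50/8)/2 = -1 + (1 - 50*1/8)/2 = -1 + (1 - 25/4)/2 = -1 + (1/2)*(-21/4) = -1 - 21/8 = -29/8)
7796/28375 - 22569/w(-67) = 7796/28375 - 22569/(-29/8) = 7796*(1/28375) - 22569*(-8/29) = 7796/28375 + 180552/29 = 5123389084/822875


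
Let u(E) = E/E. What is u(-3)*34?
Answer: 34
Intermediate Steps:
u(E) = 1
u(-3)*34 = 1*34 = 34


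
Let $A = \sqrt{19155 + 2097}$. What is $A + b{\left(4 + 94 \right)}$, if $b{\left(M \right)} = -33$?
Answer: $-33 + 2 \sqrt{5313} \approx 112.78$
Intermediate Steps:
$A = 2 \sqrt{5313}$ ($A = \sqrt{21252} = 2 \sqrt{5313} \approx 145.78$)
$A + b{\left(4 + 94 \right)} = 2 \sqrt{5313} - 33 = -33 + 2 \sqrt{5313}$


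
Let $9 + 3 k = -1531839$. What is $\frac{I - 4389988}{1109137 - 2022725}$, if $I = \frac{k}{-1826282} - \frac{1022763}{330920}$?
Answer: $\frac{1326552583891668583}{276064933656755360} \approx 4.8052$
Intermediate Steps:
$k = -510616$ ($k = -3 + \frac{1}{3} \left(-1531839\right) = -3 - 510613 = -510616$)
$I = - \frac{849440305223}{302176619720}$ ($I = - \frac{510616}{-1826282} - \frac{1022763}{330920} = \left(-510616\right) \left(- \frac{1}{1826282}\right) - \frac{1022763}{330920} = \frac{255308}{913141} - \frac{1022763}{330920} = - \frac{849440305223}{302176619720} \approx -2.8111$)
$\frac{I - 4389988}{1109137 - 2022725} = \frac{- \frac{849440305223}{302176619720} - 4389988}{1109137 - 2022725} = - \frac{1326552583891668583}{302176619720 \left(-913588\right)} = \left(- \frac{1326552583891668583}{302176619720}\right) \left(- \frac{1}{913588}\right) = \frac{1326552583891668583}{276064933656755360}$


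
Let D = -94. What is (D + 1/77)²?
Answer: 52374169/5929 ≈ 8833.6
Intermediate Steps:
(D + 1/77)² = (-94 + 1/77)² = (-7237/77)² = 52374169/5929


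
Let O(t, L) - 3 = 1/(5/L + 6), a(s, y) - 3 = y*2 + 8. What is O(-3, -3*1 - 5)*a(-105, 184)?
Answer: 51923/43 ≈ 1207.5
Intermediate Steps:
a(s, y) = 11 + 2*y (a(s, y) = 3 + (y*2 + 8) = 3 + (2*y + 8) = 3 + (8 + 2*y) = 11 + 2*y)
O(t, L) = 3 + 1/(6 + 5/L) (O(t, L) = 3 + 1/(5/L + 6) = 3 + 1/(6 + 5/L))
O(-3, -3*1 - 5)*a(-105, 184) = ((15 + 19*(-3*1 - 5))/(5 + 6*(-3*1 - 5)))*(11 + 2*184) = ((15 + 19*(-3 - 5))/(5 + 6*(-3 - 5)))*(11 + 368) = ((15 + 19*(-8))/(5 + 6*(-8)))*379 = ((15 - 152)/(5 - 48))*379 = (-137/(-43))*379 = -1/43*(-137)*379 = (137/43)*379 = 51923/43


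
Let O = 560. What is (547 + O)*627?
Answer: 694089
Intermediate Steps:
(547 + O)*627 = (547 + 560)*627 = 1107*627 = 694089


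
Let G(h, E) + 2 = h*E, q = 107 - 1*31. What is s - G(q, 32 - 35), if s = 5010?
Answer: 5240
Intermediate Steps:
q = 76 (q = 107 - 31 = 76)
G(h, E) = -2 + E*h (G(h, E) = -2 + h*E = -2 + E*h)
s - G(q, 32 - 35) = 5010 - (-2 + (32 - 35)*76) = 5010 - (-2 - 3*76) = 5010 - (-2 - 228) = 5010 - 1*(-230) = 5010 + 230 = 5240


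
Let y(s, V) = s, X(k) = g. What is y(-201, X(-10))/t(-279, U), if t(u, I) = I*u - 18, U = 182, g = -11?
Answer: 67/16932 ≈ 0.0039570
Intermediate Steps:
X(k) = -11
t(u, I) = -18 + I*u
y(-201, X(-10))/t(-279, U) = -201/(-18 + 182*(-279)) = -201/(-18 - 50778) = -201/(-50796) = -201*(-1/50796) = 67/16932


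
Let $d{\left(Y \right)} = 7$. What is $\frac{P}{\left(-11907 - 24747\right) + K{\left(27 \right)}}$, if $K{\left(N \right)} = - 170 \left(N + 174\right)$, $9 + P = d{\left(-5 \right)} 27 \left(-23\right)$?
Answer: $\frac{363}{5902} \approx 0.061505$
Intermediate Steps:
$P = -4356$ ($P = -9 + 7 \cdot 27 \left(-23\right) = -9 + 189 \left(-23\right) = -9 - 4347 = -4356$)
$K{\left(N \right)} = -29580 - 170 N$ ($K{\left(N \right)} = - 170 \left(174 + N\right) = -29580 - 170 N$)
$\frac{P}{\left(-11907 - 24747\right) + K{\left(27 \right)}} = - \frac{4356}{\left(-11907 - 24747\right) - 34170} = - \frac{4356}{-36654 - 34170} = - \frac{4356}{-70824} = \left(-4356\right) \left(- \frac{1}{70824}\right) = \frac{363}{5902}$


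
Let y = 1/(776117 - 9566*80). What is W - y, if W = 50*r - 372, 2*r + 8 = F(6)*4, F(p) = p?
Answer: 303435/10837 ≈ 28.000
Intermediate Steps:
r = 8 (r = -4 + (6*4)/2 = -4 + (1/2)*24 = -4 + 12 = 8)
y = 1/10837 (y = 1/(776117 - 765280) = 1/10837 ≈ 9.2276e-5)
W = 28 (W = 50*8 - 372 = 400 - 372 = 28)
W - y = 28 - 1*1/10837 = 28 - 1/10837 = 303435/10837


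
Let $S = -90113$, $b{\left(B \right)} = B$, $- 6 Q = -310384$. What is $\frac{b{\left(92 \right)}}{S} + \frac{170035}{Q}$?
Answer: $\frac{45952814201}{13984816696} \approx 3.2859$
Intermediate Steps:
$Q = \frac{155192}{3}$ ($Q = \left(- \frac{1}{6}\right) \left(-310384\right) = \frac{155192}{3} \approx 51731.0$)
$\frac{b{\left(92 \right)}}{S} + \frac{170035}{Q} = \frac{92}{-90113} + \frac{170035}{\frac{155192}{3}} = 92 \left(- \frac{1}{90113}\right) + 170035 \cdot \frac{3}{155192} = - \frac{92}{90113} + \frac{510105}{155192} = \frac{45952814201}{13984816696}$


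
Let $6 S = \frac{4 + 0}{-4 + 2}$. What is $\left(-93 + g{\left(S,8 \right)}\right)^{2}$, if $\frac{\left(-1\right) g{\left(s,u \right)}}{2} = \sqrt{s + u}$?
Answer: $\frac{26039}{3} + 124 \sqrt{69} \approx 9709.7$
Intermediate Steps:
$S = - \frac{1}{3}$ ($S = \frac{\left(4 + 0\right) \frac{1}{-4 + 2}}{6} = \frac{4 \frac{1}{-2}}{6} = \frac{4 \left(- \frac{1}{2}\right)}{6} = \frac{1}{6} \left(-2\right) = - \frac{1}{3} \approx -0.33333$)
$g{\left(s,u \right)} = - 2 \sqrt{s + u}$
$\left(-93 + g{\left(S,8 \right)}\right)^{2} = \left(-93 - 2 \sqrt{- \frac{1}{3} + 8}\right)^{2} = \left(-93 - 2 \sqrt{\frac{23}{3}}\right)^{2} = \left(-93 - 2 \frac{\sqrt{69}}{3}\right)^{2} = \left(-93 - \frac{2 \sqrt{69}}{3}\right)^{2}$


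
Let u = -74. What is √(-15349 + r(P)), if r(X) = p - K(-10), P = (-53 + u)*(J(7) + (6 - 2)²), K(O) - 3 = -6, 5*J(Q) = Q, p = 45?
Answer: I*√15301 ≈ 123.7*I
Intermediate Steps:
J(Q) = Q/5
K(O) = -3 (K(O) = 3 - 6 = -3)
P = -11049/5 (P = (-53 - 74)*((⅕)*7 + (6 - 2)²) = -127*(7/5 + 4²) = -127*(7/5 + 16) = -127*87/5 = -11049/5 ≈ -2209.8)
r(X) = 48 (r(X) = 45 - 1*(-3) = 45 + 3 = 48)
√(-15349 + r(P)) = √(-15349 + 48) = √(-15301) = I*√15301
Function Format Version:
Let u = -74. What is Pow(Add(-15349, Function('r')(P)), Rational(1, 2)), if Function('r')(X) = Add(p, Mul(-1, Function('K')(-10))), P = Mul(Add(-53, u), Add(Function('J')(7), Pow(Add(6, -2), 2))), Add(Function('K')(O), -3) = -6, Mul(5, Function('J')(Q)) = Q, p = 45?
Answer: Mul(I, Pow(15301, Rational(1, 2))) ≈ Mul(123.70, I)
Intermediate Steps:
Function('J')(Q) = Mul(Rational(1, 5), Q)
Function('K')(O) = -3 (Function('K')(O) = Add(3, -6) = -3)
P = Rational(-11049, 5) (P = Mul(Add(-53, -74), Add(Mul(Rational(1, 5), 7), Pow(Add(6, -2), 2))) = Mul(-127, Add(Rational(7, 5), Pow(4, 2))) = Mul(-127, Add(Rational(7, 5), 16)) = Mul(-127, Rational(87, 5)) = Rational(-11049, 5) ≈ -2209.8)
Function('r')(X) = 48 (Function('r')(X) = Add(45, Mul(-1, -3)) = Add(45, 3) = 48)
Pow(Add(-15349, Function('r')(P)), Rational(1, 2)) = Pow(Add(-15349, 48), Rational(1, 2)) = Pow(-15301, Rational(1, 2)) = Mul(I, Pow(15301, Rational(1, 2)))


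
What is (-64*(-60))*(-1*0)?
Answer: 0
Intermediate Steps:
(-64*(-60))*(-1*0) = 3840*0 = 0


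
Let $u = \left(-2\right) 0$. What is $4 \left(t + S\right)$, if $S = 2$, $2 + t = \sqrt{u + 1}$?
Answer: $4$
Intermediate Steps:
$u = 0$
$t = -1$ ($t = -2 + \sqrt{0 + 1} = -2 + \sqrt{1} = -2 + 1 = -1$)
$4 \left(t + S\right) = 4 \left(-1 + 2\right) = 4 \cdot 1 = 4$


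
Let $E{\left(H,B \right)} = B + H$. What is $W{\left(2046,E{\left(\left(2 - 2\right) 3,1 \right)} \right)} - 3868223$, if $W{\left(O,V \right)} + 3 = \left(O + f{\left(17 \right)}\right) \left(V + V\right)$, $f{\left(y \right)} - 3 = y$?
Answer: $-3864094$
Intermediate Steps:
$f{\left(y \right)} = 3 + y$
$W{\left(O,V \right)} = -3 + 2 V \left(20 + O\right)$ ($W{\left(O,V \right)} = -3 + \left(O + \left(3 + 17\right)\right) \left(V + V\right) = -3 + \left(O + 20\right) 2 V = -3 + \left(20 + O\right) 2 V = -3 + 2 V \left(20 + O\right)$)
$W{\left(2046,E{\left(\left(2 - 2\right) 3,1 \right)} \right)} - 3868223 = \left(-3 + 40 \left(1 + \left(2 - 2\right) 3\right) + 2 \cdot 2046 \left(1 + \left(2 - 2\right) 3\right)\right) - 3868223 = \left(-3 + 40 \left(1 + 0 \cdot 3\right) + 2 \cdot 2046 \left(1 + 0 \cdot 3\right)\right) - 3868223 = \left(-3 + 40 \left(1 + 0\right) + 2 \cdot 2046 \left(1 + 0\right)\right) - 3868223 = \left(-3 + 40 \cdot 1 + 2 \cdot 2046 \cdot 1\right) - 3868223 = \left(-3 + 40 + 4092\right) - 3868223 = 4129 - 3868223 = -3864094$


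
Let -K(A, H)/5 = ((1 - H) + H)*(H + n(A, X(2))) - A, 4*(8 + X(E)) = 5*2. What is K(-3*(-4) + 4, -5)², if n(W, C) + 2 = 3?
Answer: 10000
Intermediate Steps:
X(E) = -11/2 (X(E) = -8 + (5*2)/4 = -8 + (¼)*10 = -8 + 5/2 = -11/2)
n(W, C) = 1 (n(W, C) = -2 + 3 = 1)
K(A, H) = -5 - 5*H + 5*A (K(A, H) = -5*(((1 - H) + H)*(H + 1) - A) = -5*(1*(1 + H) - A) = -5*((1 + H) - A) = -5*(1 + H - A) = -5 - 5*H + 5*A)
K(-3*(-4) + 4, -5)² = (-5 - 5*(-5) + 5*(-3*(-4) + 4))² = (-5 + 25 + 5*(12 + 4))² = (-5 + 25 + 5*16)² = (-5 + 25 + 80)² = 100² = 10000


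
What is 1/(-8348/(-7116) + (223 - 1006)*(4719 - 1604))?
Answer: -1779/4339058968 ≈ -4.1000e-7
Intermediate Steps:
1/(-8348/(-7116) + (223 - 1006)*(4719 - 1604)) = 1/(-8348*(-1/7116) - 783*3115) = 1/(2087/1779 - 2439045) = 1/(-4339058968/1779) = -1779/4339058968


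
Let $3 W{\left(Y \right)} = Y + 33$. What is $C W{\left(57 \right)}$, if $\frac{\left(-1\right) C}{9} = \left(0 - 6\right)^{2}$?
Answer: $-9720$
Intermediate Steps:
$W{\left(Y \right)} = 11 + \frac{Y}{3}$ ($W{\left(Y \right)} = \frac{Y + 33}{3} = \frac{33 + Y}{3} = 11 + \frac{Y}{3}$)
$C = -324$ ($C = - 9 \left(0 - 6\right)^{2} = - 9 \left(-6\right)^{2} = \left(-9\right) 36 = -324$)
$C W{\left(57 \right)} = - 324 \left(11 + \frac{1}{3} \cdot 57\right) = - 324 \left(11 + 19\right) = \left(-324\right) 30 = -9720$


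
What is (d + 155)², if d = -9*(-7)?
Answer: 47524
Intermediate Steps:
d = 63
(d + 155)² = (63 + 155)² = 218² = 47524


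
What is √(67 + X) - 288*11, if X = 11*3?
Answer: -3158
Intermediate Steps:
X = 33
√(67 + X) - 288*11 = √(67 + 33) - 288*11 = √100 - 96*33 = 10 - 3168 = -3158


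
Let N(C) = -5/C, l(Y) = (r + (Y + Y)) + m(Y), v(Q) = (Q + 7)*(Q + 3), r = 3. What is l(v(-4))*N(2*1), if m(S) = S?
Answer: 15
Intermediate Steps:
v(Q) = (3 + Q)*(7 + Q) (v(Q) = (7 + Q)*(3 + Q) = (3 + Q)*(7 + Q))
l(Y) = 3 + 3*Y (l(Y) = (3 + (Y + Y)) + Y = (3 + 2*Y) + Y = 3 + 3*Y)
l(v(-4))*N(2*1) = (3 + 3*(21 + (-4)² + 10*(-4)))*(-5/(2*1)) = (3 + 3*(21 + 16 - 40))*(-5/2) = (3 + 3*(-3))*(-5*½) = (3 - 9)*(-5/2) = -6*(-5/2) = 15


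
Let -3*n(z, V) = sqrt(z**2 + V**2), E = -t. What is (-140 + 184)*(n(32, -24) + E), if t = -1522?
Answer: 199144/3 ≈ 66381.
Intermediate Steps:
E = 1522 (E = -1*(-1522) = 1522)
n(z, V) = -sqrt(V**2 + z**2)/3 (n(z, V) = -sqrt(z**2 + V**2)/3 = -sqrt(V**2 + z**2)/3)
(-140 + 184)*(n(32, -24) + E) = (-140 + 184)*(-sqrt((-24)**2 + 32**2)/3 + 1522) = 44*(-sqrt(576 + 1024)/3 + 1522) = 44*(-sqrt(1600)/3 + 1522) = 44*(-1/3*40 + 1522) = 44*(-40/3 + 1522) = 44*(4526/3) = 199144/3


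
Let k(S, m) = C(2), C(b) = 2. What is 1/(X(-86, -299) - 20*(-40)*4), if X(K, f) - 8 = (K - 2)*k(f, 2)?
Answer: 1/3032 ≈ 0.00032982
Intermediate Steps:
k(S, m) = 2
X(K, f) = 4 + 2*K (X(K, f) = 8 + (K - 2)*2 = 8 + (-2 + K)*2 = 8 + (-4 + 2*K) = 4 + 2*K)
1/(X(-86, -299) - 20*(-40)*4) = 1/((4 + 2*(-86)) - 20*(-40)*4) = 1/((4 - 172) + 800*4) = 1/(-168 + 3200) = 1/3032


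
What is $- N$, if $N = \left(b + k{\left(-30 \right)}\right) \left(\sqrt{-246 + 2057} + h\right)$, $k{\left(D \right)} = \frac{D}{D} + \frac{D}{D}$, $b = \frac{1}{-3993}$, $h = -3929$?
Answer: $\frac{31373065}{3993} - \frac{7985 \sqrt{1811}}{3993} \approx 7771.9$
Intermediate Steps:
$b = - \frac{1}{3993} \approx -0.00025044$
$k{\left(D \right)} = 2$ ($k{\left(D \right)} = 1 + 1 = 2$)
$N = - \frac{31373065}{3993} + \frac{7985 \sqrt{1811}}{3993}$ ($N = \left(- \frac{1}{3993} + 2\right) \left(\sqrt{-246 + 2057} - 3929\right) = \frac{7985 \left(\sqrt{1811} - 3929\right)}{3993} = \frac{7985 \left(-3929 + \sqrt{1811}\right)}{3993} = - \frac{31373065}{3993} + \frac{7985 \sqrt{1811}}{3993} \approx -7771.9$)
$- N = - (- \frac{31373065}{3993} + \frac{7985 \sqrt{1811}}{3993}) = \frac{31373065}{3993} - \frac{7985 \sqrt{1811}}{3993}$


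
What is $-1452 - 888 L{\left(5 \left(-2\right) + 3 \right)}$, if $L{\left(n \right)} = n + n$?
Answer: $10980$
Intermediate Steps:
$L{\left(n \right)} = 2 n$
$-1452 - 888 L{\left(5 \left(-2\right) + 3 \right)} = -1452 - 888 \cdot 2 \left(5 \left(-2\right) + 3\right) = -1452 - 888 \cdot 2 \left(-10 + 3\right) = -1452 - 888 \cdot 2 \left(-7\right) = -1452 - -12432 = -1452 + 12432 = 10980$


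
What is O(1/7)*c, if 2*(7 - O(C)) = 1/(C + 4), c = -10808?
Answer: -2156196/29 ≈ -74352.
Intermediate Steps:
O(C) = 7 - 1/(2*(4 + C)) (O(C) = 7 - 1/(2*(C + 4)) = 7 - 1/(2*(4 + C)))
O(1/7)*c = ((55 + 14*(1/7))/(2*(4 + 1/7)))*(-10808) = ((55 + 14*(1*(⅐)))/(2*(4 + 1*(⅐))))*(-10808) = ((55 + 14*(⅐))/(2*(4 + ⅐)))*(-10808) = ((55 + 2)/(2*(29/7)))*(-10808) = ((½)*(7/29)*57)*(-10808) = (399/58)*(-10808) = -2156196/29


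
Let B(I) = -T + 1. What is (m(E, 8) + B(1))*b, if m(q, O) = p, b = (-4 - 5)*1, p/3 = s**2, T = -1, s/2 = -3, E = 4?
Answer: -990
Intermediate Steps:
s = -6 (s = 2*(-3) = -6)
B(I) = 2 (B(I) = -1*(-1) + 1 = 1 + 1 = 2)
p = 108 (p = 3*(-6)**2 = 3*36 = 108)
b = -9 (b = -9*1 = -9)
m(q, O) = 108
(m(E, 8) + B(1))*b = (108 + 2)*(-9) = 110*(-9) = -990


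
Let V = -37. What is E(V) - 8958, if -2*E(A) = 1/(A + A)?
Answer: -1325783/148 ≈ -8958.0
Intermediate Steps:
E(A) = -1/(4*A) (E(A) = -1/(2*(A + A)) = -1/(2*A)/2 = -1/(4*A))
E(V) - 8958 = -1/4/(-37) - 8958 = -1/4*(-1/37) - 8958 = 1/148 - 8958 = -1325783/148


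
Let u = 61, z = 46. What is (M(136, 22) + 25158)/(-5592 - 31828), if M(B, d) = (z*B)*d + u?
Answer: -162851/37420 ≈ -4.3520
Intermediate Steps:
M(B, d) = 61 + 46*B*d (M(B, d) = (46*B)*d + 61 = 46*B*d + 61 = 61 + 46*B*d)
(M(136, 22) + 25158)/(-5592 - 31828) = ((61 + 46*136*22) + 25158)/(-5592 - 31828) = ((61 + 137632) + 25158)/(-37420) = (137693 + 25158)*(-1/37420) = 162851*(-1/37420) = -162851/37420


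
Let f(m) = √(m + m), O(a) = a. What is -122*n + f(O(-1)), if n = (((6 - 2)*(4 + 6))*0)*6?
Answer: I*√2 ≈ 1.4142*I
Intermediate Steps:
n = 0 (n = ((4*10)*0)*6 = (40*0)*6 = 0*6 = 0)
f(m) = √2*√m (f(m) = √(2*m) = √2*√m)
-122*n + f(O(-1)) = -122*0 + √2*√(-1) = 0 + √2*I = 0 + I*√2 = I*√2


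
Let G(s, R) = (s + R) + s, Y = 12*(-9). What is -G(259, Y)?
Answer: -410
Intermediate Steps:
Y = -108
G(s, R) = R + 2*s (G(s, R) = (R + s) + s = R + 2*s)
-G(259, Y) = -(-108 + 2*259) = -(-108 + 518) = -1*410 = -410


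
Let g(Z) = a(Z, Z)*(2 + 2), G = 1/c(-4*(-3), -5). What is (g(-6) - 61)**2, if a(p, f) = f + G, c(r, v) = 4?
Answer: 7056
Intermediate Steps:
G = 1/4 ≈ 0.25000
a(p, f) = 1/4 + f (a(p, f) = f + 1/4 = 1/4 + f)
g(Z) = 1 + 4*Z (g(Z) = (1/4 + Z)*(2 + 2) = (1/4 + Z)*4 = 1 + 4*Z)
(g(-6) - 61)**2 = ((1 + 4*(-6)) - 61)**2 = ((1 - 24) - 61)**2 = (-23 - 61)**2 = (-84)**2 = 7056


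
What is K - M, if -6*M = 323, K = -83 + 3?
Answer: -157/6 ≈ -26.167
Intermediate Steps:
K = -80
M = -323/6 (M = -1/6*323 = -323/6 ≈ -53.833)
K - M = -80 - 1*(-323/6) = -80 + 323/6 = -157/6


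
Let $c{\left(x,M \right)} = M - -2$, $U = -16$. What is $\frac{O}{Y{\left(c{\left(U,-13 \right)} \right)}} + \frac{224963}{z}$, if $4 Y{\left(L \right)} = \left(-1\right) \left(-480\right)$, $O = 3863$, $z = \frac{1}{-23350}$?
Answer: $- \frac{630346322137}{120} \approx -5.2529 \cdot 10^{9}$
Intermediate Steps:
$z = - \frac{1}{23350} \approx -4.2827 \cdot 10^{-5}$
$c{\left(x,M \right)} = 2 + M$ ($c{\left(x,M \right)} = M + 2 = 2 + M$)
$Y{\left(L \right)} = 120$ ($Y{\left(L \right)} = \frac{\left(-1\right) \left(-480\right)}{4} = \frac{1}{4} \cdot 480 = 120$)
$\frac{O}{Y{\left(c{\left(U,-13 \right)} \right)}} + \frac{224963}{z} = \frac{3863}{120} + \frac{224963}{- \frac{1}{23350}} = 3863 \cdot \frac{1}{120} + 224963 \left(-23350\right) = \frac{3863}{120} - 5252886050 = - \frac{630346322137}{120}$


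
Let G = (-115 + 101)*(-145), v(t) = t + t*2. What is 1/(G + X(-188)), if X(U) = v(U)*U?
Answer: 1/108062 ≈ 9.2539e-6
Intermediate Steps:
v(t) = 3*t (v(t) = t + 2*t = 3*t)
X(U) = 3*U² (X(U) = (3*U)*U = 3*U²)
G = 2030 (G = -14*(-145) = 2030)
1/(G + X(-188)) = 1/(2030 + 3*(-188)²) = 1/(2030 + 3*35344) = 1/(2030 + 106032) = 1/108062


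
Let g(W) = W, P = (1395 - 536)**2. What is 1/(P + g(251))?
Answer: 1/738132 ≈ 1.3548e-6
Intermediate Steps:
P = 737881 (P = 859**2 = 737881)
1/(P + g(251)) = 1/(737881 + 251) = 1/738132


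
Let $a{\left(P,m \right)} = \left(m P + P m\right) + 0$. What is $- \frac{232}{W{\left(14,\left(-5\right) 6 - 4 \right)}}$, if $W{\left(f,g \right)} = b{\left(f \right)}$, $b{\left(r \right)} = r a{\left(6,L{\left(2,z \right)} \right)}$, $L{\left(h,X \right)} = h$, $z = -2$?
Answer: $- \frac{29}{42} \approx -0.69048$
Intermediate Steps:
$a{\left(P,m \right)} = 2 P m$ ($a{\left(P,m \right)} = \left(P m + P m\right) + 0 = 2 P m + 0 = 2 P m$)
$b{\left(r \right)} = 24 r$ ($b{\left(r \right)} = r 2 \cdot 6 \cdot 2 = r 24 = 24 r$)
$W{\left(f,g \right)} = 24 f$
$- \frac{232}{W{\left(14,\left(-5\right) 6 - 4 \right)}} = - \frac{232}{24 \cdot 14} = - \frac{232}{336} = \left(-232\right) \frac{1}{336} = - \frac{29}{42}$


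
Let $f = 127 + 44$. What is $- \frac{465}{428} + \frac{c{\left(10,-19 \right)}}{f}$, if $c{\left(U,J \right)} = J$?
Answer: $- \frac{4613}{3852} \approx -1.1976$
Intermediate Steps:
$f = 171$
$- \frac{465}{428} + \frac{c{\left(10,-19 \right)}}{f} = - \frac{465}{428} - \frac{19}{171} = \left(-465\right) \frac{1}{428} - \frac{1}{9} = - \frac{465}{428} - \frac{1}{9} = - \frac{4613}{3852}$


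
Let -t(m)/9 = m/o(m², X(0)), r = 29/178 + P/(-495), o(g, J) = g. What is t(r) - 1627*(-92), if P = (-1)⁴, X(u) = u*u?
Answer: 2121277078/14177 ≈ 1.4963e+5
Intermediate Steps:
X(u) = u²
P = 1
r = 14177/88110 (r = 29/178 + 1/(-495) = 29*(1/178) + 1*(-1/495) = 29/178 - 1/495 = 14177/88110 ≈ 0.16090)
t(m) = -9/m (t(m) = -9*m/(m²) = -9*m/m² = -9/m)
t(r) - 1627*(-92) = -9/14177/88110 - 1627*(-92) = -9*88110/14177 - 1*(-149684) = -792990/14177 + 149684 = 2121277078/14177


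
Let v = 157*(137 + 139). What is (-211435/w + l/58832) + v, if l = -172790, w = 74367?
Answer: 94779557838179/2187579672 ≈ 43326.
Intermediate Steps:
v = 43332 (v = 157*276 = 43332)
(-211435/w + l/58832) + v = (-211435/74367 - 172790/58832) + 43332 = (-211435*1/74367 - 172790*1/58832) + 43332 = (-211435/74367 - 86395/29416) + 43332 = -12644508925/2187579672 + 43332 = 94779557838179/2187579672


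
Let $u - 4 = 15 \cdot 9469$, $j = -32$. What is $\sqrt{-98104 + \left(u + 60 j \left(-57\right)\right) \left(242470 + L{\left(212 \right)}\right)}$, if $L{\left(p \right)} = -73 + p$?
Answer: $\sqrt{61010970607} \approx 2.47 \cdot 10^{5}$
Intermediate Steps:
$u = 142039$ ($u = 4 + 15 \cdot 9469 = 4 + 142035 = 142039$)
$\sqrt{-98104 + \left(u + 60 j \left(-57\right)\right) \left(242470 + L{\left(212 \right)}\right)} = \sqrt{-98104 + \left(142039 + 60 \left(-32\right) \left(-57\right)\right) \left(242470 + \left(-73 + 212\right)\right)} = \sqrt{-98104 + \left(142039 - -109440\right) \left(242470 + 139\right)} = \sqrt{-98104 + \left(142039 + 109440\right) 242609} = \sqrt{-98104 + 251479 \cdot 242609} = \sqrt{-98104 + 61011068711} = \sqrt{61010970607}$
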